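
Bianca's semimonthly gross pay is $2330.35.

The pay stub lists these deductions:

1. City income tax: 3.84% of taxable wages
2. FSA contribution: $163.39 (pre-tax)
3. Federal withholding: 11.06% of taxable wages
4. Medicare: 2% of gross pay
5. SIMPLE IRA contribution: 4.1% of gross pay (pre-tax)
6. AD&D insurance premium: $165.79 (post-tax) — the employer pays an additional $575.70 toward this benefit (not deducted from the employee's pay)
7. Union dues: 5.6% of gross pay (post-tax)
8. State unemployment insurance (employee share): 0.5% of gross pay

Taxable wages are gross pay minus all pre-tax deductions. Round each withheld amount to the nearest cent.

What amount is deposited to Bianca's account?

$1408.23

SIMPLE IRA contribution: $2330.35 × 0.041 = $95.54
FSA contribution: $163.39
Pre-tax total = $95.54 + $163.39 = $258.93
Taxable wages = $2330.35 − $258.93 = $2071.42
City income tax: $2071.42 × 0.0384 = $79.54
Federal withholding: $2071.42 × 0.1106 = $229.10
State unemployment insurance (employee share): $2330.35 × 0.005 = $11.65
Medicare: $2330.35 × 0.02 = $46.61
Union dues: $2330.35 × 0.056 = $130.50
AD&D insurance premium: $165.79
(Employer's $575.70 toward AD&D insurance premium is not withheld from the employee.)
Total deductions = $95.54 + $163.39 + $79.54 + $229.10 + $11.65 + $46.61 + $130.50 + $165.79 = $922.12
Net pay = $2330.35 − $922.12 = $1408.23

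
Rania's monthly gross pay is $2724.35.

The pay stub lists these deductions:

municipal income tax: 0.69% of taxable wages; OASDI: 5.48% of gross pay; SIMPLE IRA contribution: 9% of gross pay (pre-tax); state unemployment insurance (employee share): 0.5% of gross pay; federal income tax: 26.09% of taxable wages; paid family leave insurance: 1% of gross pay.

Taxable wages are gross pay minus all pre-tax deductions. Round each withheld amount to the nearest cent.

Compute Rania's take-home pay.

SIMPLE IRA contribution: $2724.35 × 0.09 = $245.19
Taxable wages = $2724.35 − $245.19 = $2479.16
Municipal income tax: $2479.16 × 0.0069 = $17.11
Federal income tax: $2479.16 × 0.2609 = $646.81
State unemployment insurance (employee share): $2724.35 × 0.005 = $13.62
Paid family leave insurance: $2724.35 × 0.01 = $27.24
OASDI: $2724.35 × 0.0548 = $149.29
Total deductions = $245.19 + $17.11 + $646.81 + $13.62 + $27.24 + $149.29 = $1099.26
Net pay = $2724.35 − $1099.26 = $1625.09

$1625.09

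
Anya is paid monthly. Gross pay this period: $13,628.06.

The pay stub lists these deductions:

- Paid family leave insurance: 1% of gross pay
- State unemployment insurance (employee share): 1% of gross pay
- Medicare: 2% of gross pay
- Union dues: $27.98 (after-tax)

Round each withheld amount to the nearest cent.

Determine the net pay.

$13,054.96

Paid family leave insurance: $13,628.06 × 0.01 = $136.28
Medicare: $13,628.06 × 0.02 = $272.56
State unemployment insurance (employee share): $13,628.06 × 0.01 = $136.28
Union dues: $27.98
Total deductions = $136.28 + $272.56 + $136.28 + $27.98 = $573.10
Net pay = $13,628.06 − $573.10 = $13,054.96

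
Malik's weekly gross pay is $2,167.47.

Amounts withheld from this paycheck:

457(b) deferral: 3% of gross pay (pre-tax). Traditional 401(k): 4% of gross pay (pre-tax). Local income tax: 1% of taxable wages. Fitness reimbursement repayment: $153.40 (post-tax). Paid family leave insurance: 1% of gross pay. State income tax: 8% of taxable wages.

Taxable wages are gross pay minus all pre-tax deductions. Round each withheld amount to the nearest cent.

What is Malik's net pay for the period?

Traditional 401(k): $2,167.47 × 0.04 = $86.70
457(b) deferral: $2,167.47 × 0.03 = $65.02
Pre-tax total = $86.70 + $65.02 = $151.72
Taxable wages = $2,167.47 − $151.72 = $2,015.75
State income tax: $2,015.75 × 0.08 = $161.26
Local income tax: $2,015.75 × 0.01 = $20.16
Paid family leave insurance: $2,167.47 × 0.01 = $21.67
Fitness reimbursement repayment: $153.40
Total deductions = $86.70 + $65.02 + $161.26 + $20.16 + $21.67 + $153.40 = $508.21
Net pay = $2,167.47 − $508.21 = $1,659.26

$1,659.26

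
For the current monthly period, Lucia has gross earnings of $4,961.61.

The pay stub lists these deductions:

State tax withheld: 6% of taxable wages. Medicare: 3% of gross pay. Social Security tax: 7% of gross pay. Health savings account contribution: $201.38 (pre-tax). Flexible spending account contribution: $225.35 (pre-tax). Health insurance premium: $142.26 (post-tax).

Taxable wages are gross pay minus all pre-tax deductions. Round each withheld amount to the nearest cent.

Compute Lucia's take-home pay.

$3,624.37

Flexible spending account contribution: $225.35
Health savings account contribution: $201.38
Pre-tax total = $225.35 + $201.38 = $426.73
Taxable wages = $4,961.61 − $426.73 = $4,534.88
State tax withheld: $4,534.88 × 0.06 = $272.09
Social Security tax: $4,961.61 × 0.07 = $347.31
Medicare: $4,961.61 × 0.03 = $148.85
Health insurance premium: $142.26
Total deductions = $225.35 + $201.38 + $272.09 + $347.31 + $148.85 + $142.26 = $1,337.24
Net pay = $4,961.61 − $1,337.24 = $3,624.37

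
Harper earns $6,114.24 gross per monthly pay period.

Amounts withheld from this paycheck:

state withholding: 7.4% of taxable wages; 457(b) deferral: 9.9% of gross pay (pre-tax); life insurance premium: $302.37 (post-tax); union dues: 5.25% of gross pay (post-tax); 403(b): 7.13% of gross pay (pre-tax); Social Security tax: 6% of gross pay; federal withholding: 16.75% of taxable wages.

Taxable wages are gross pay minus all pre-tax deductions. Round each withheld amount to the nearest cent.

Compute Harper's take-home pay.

$2,857.64

403(b): $6,114.24 × 0.0713 = $435.95
457(b) deferral: $6,114.24 × 0.099 = $605.31
Pre-tax total = $435.95 + $605.31 = $1,041.26
Taxable wages = $6,114.24 − $1,041.26 = $5,072.98
State withholding: $5,072.98 × 0.074 = $375.40
Federal withholding: $5,072.98 × 0.1675 = $849.72
Social Security tax: $6,114.24 × 0.06 = $366.85
Life insurance premium: $302.37
Union dues: $6,114.24 × 0.0525 = $321.00
Total deductions = $435.95 + $605.31 + $375.40 + $849.72 + $366.85 + $302.37 + $321.00 = $3,256.60
Net pay = $6,114.24 − $3,256.60 = $2,857.64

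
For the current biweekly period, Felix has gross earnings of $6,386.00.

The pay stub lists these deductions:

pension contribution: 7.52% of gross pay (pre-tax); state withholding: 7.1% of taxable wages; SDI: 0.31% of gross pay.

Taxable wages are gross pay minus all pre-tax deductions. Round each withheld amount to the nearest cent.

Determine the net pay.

Pension contribution: $6,386.00 × 0.0752 = $480.23
Taxable wages = $6,386.00 − $480.23 = $5,905.77
State withholding: $5,905.77 × 0.071 = $419.31
SDI: $6,386.00 × 0.0031 = $19.80
Total deductions = $480.23 + $419.31 + $19.80 = $919.34
Net pay = $6,386.00 − $919.34 = $5,466.66

$5,466.66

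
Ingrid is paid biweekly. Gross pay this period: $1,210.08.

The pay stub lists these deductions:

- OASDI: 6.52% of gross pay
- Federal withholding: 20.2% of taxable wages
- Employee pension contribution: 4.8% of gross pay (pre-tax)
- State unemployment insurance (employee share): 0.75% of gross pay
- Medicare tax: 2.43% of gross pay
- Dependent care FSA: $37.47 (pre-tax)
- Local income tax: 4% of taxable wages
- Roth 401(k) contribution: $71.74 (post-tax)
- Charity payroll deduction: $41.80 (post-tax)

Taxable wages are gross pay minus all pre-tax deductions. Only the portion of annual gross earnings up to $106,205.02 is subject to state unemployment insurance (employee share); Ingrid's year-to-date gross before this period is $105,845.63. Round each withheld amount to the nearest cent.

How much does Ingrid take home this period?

$620.27

Dependent care FSA: $37.47
Employee pension contribution: $1,210.08 × 0.048 = $58.08
Pre-tax total = $37.47 + $58.08 = $95.55
Taxable wages = $1,210.08 − $95.55 = $1,114.53
Federal withholding: $1,114.53 × 0.202 = $225.14
Local income tax: $1,114.53 × 0.04 = $44.58
OASDI: $1,210.08 × 0.0652 = $78.90
Medicare tax: $1,210.08 × 0.0243 = $29.40
State unemployment insurance (employee share): only $106,205.02 − $105,845.63 = $359.39 of this check is subject → $359.39 × 0.0075 = $2.70
Roth 401(k) contribution: $71.74
Charity payroll deduction: $41.80
Total deductions = $37.47 + $58.08 + $225.14 + $44.58 + $78.90 + $29.40 + $2.70 + $71.74 + $41.80 = $589.81
Net pay = $1,210.08 − $589.81 = $620.27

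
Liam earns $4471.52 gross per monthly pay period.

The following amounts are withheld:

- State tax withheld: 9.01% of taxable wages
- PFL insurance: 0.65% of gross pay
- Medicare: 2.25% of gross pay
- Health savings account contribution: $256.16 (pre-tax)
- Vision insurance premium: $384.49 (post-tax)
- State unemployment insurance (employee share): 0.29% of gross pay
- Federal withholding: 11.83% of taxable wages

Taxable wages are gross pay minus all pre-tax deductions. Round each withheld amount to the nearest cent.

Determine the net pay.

Health savings account contribution: $256.16
Taxable wages = $4471.52 − $256.16 = $4215.36
Federal withholding: $4215.36 × 0.1183 = $498.68
State tax withheld: $4215.36 × 0.0901 = $379.80
Medicare: $4471.52 × 0.0225 = $100.61
PFL insurance: $4471.52 × 0.0065 = $29.06
State unemployment insurance (employee share): $4471.52 × 0.0029 = $12.97
Vision insurance premium: $384.49
Total deductions = $256.16 + $498.68 + $379.80 + $100.61 + $29.06 + $12.97 + $384.49 = $1661.77
Net pay = $4471.52 − $1661.77 = $2809.75

$2809.75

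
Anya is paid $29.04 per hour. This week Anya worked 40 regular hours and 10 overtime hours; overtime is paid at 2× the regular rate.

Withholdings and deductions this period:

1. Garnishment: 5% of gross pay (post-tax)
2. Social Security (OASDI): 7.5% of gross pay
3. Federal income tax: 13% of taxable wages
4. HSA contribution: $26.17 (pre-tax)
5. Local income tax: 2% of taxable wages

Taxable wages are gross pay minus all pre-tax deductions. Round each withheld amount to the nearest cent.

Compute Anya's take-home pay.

Regular pay: 40 × $29.04 = $1,161.60
Overtime pay: 10 × $29.04 × 2 = $580.80
Gross pay = $1,161.60 + $580.80 = $1,742.40
HSA contribution: $26.17
Taxable wages = $1,742.40 − $26.17 = $1,716.23
Local income tax: $1,716.23 × 0.02 = $34.32
Federal income tax: $1,716.23 × 0.13 = $223.11
Social Security (OASDI): $1,742.40 × 0.075 = $130.68
Garnishment: $1,742.40 × 0.05 = $87.12
Total deductions = $26.17 + $34.32 + $223.11 + $130.68 + $87.12 = $501.40
Net pay = $1,742.40 − $501.40 = $1,241.00

$1,241.00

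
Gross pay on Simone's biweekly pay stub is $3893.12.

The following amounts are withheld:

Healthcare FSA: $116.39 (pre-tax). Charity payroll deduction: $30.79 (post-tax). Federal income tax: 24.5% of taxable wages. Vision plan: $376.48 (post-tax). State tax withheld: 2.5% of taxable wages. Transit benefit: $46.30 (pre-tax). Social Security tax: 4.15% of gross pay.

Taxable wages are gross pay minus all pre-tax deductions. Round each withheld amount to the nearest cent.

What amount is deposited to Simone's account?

$2154.38

Transit benefit: $46.30
Healthcare FSA: $116.39
Pre-tax total = $46.30 + $116.39 = $162.69
Taxable wages = $3893.12 − $162.69 = $3730.43
Federal income tax: $3730.43 × 0.245 = $913.96
State tax withheld: $3730.43 × 0.025 = $93.26
Social Security tax: $3893.12 × 0.0415 = $161.56
Charity payroll deduction: $30.79
Vision plan: $376.48
Total deductions = $46.30 + $116.39 + $913.96 + $93.26 + $161.56 + $30.79 + $376.48 = $1738.74
Net pay = $3893.12 − $1738.74 = $2154.38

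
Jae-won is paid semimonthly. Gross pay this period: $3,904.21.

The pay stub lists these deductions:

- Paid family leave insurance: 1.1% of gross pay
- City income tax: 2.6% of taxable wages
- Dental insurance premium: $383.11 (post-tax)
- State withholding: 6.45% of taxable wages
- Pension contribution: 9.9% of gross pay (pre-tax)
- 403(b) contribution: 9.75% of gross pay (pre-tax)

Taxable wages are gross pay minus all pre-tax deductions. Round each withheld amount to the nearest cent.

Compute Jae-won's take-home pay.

$2,427.07

Pension contribution: $3,904.21 × 0.099 = $386.52
403(b) contribution: $3,904.21 × 0.0975 = $380.66
Pre-tax total = $386.52 + $380.66 = $767.18
Taxable wages = $3,904.21 − $767.18 = $3,137.03
City income tax: $3,137.03 × 0.026 = $81.56
State withholding: $3,137.03 × 0.0645 = $202.34
Paid family leave insurance: $3,904.21 × 0.011 = $42.95
Dental insurance premium: $383.11
Total deductions = $386.52 + $380.66 + $81.56 + $202.34 + $42.95 + $383.11 = $1,477.14
Net pay = $3,904.21 − $1,477.14 = $2,427.07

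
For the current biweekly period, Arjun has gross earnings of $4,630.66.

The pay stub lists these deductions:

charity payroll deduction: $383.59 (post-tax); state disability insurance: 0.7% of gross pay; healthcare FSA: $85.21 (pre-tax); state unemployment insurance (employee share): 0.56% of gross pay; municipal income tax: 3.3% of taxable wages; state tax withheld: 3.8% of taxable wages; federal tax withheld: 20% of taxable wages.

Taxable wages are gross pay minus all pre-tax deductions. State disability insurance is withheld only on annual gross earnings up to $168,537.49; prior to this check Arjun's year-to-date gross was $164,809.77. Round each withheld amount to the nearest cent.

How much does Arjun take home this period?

$2,878.02

Healthcare FSA: $85.21
Taxable wages = $4,630.66 − $85.21 = $4,545.45
Federal tax withheld: $4,545.45 × 0.2 = $909.09
State tax withheld: $4,545.45 × 0.038 = $172.73
Municipal income tax: $4,545.45 × 0.033 = $150.00
State disability insurance: only $168,537.49 − $164,809.77 = $3,727.72 of this check is subject → $3,727.72 × 0.007 = $26.09
State unemployment insurance (employee share): $4,630.66 × 0.0056 = $25.93
Charity payroll deduction: $383.59
Total deductions = $85.21 + $909.09 + $172.73 + $150.00 + $26.09 + $25.93 + $383.59 = $1,752.64
Net pay = $4,630.66 − $1,752.64 = $2,878.02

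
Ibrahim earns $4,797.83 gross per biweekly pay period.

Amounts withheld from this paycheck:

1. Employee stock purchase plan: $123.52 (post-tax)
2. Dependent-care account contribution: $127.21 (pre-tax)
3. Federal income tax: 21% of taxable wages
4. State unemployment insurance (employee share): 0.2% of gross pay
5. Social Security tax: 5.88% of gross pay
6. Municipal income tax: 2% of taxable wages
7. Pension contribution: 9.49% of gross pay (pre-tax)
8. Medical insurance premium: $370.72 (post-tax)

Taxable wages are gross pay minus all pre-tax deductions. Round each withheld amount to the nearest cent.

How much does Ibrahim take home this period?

$2,459.83

Pension contribution: $4,797.83 × 0.0949 = $455.31
Dependent-care account contribution: $127.21
Pre-tax total = $455.31 + $127.21 = $582.52
Taxable wages = $4,797.83 − $582.52 = $4,215.31
Municipal income tax: $4,215.31 × 0.02 = $84.31
Federal income tax: $4,215.31 × 0.21 = $885.22
Social Security tax: $4,797.83 × 0.0588 = $282.11
State unemployment insurance (employee share): $4,797.83 × 0.002 = $9.60
Medical insurance premium: $370.72
Employee stock purchase plan: $123.52
Total deductions = $455.31 + $127.21 + $84.31 + $885.22 + $282.11 + $9.60 + $370.72 + $123.52 = $2,338.00
Net pay = $4,797.83 − $2,338.00 = $2,459.83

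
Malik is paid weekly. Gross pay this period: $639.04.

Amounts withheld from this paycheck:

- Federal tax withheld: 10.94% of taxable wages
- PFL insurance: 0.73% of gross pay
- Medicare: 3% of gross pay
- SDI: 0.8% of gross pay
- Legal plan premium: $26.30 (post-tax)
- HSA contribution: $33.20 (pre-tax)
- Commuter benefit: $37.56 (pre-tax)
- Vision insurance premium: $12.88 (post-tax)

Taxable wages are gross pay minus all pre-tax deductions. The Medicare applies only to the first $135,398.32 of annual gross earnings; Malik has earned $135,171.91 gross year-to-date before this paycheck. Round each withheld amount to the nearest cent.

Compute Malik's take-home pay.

$450.37

HSA contribution: $33.20
Commuter benefit: $37.56
Pre-tax total = $33.20 + $37.56 = $70.76
Taxable wages = $639.04 − $70.76 = $568.28
Federal tax withheld: $568.28 × 0.1094 = $62.17
Medicare: only $135,398.32 − $135,171.91 = $226.41 of this check is subject → $226.41 × 0.03 = $6.79
PFL insurance: $639.04 × 0.0073 = $4.66
SDI: $639.04 × 0.008 = $5.11
Legal plan premium: $26.30
Vision insurance premium: $12.88
Total deductions = $33.20 + $37.56 + $62.17 + $6.79 + $4.66 + $5.11 + $26.30 + $12.88 = $188.67
Net pay = $639.04 − $188.67 = $450.37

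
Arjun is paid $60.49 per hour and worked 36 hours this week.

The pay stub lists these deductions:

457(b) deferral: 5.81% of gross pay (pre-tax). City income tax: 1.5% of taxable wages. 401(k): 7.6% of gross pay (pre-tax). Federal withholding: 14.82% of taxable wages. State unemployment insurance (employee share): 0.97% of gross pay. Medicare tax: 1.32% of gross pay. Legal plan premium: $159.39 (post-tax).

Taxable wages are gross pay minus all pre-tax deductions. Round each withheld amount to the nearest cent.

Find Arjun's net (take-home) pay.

$1,368.64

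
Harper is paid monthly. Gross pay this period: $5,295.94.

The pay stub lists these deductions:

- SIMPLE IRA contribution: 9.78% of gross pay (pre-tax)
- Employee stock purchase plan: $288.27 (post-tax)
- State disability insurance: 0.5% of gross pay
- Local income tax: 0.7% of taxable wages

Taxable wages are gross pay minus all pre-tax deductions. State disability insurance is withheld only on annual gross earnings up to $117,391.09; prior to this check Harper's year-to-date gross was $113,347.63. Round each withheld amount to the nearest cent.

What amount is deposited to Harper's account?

$4,436.06

SIMPLE IRA contribution: $5,295.94 × 0.0978 = $517.94
Taxable wages = $5,295.94 − $517.94 = $4,778.00
Local income tax: $4,778.00 × 0.007 = $33.45
State disability insurance: only $117,391.09 − $113,347.63 = $4,043.46 of this check is subject → $4,043.46 × 0.005 = $20.22
Employee stock purchase plan: $288.27
Total deductions = $517.94 + $33.45 + $20.22 + $288.27 = $859.88
Net pay = $5,295.94 − $859.88 = $4,436.06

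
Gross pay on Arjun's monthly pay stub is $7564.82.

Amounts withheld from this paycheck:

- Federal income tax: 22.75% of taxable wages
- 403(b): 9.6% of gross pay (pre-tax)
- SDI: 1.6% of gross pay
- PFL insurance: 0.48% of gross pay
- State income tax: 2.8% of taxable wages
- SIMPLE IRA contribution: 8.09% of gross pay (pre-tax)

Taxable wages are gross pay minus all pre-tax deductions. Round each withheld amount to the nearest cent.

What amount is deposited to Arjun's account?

$4478.36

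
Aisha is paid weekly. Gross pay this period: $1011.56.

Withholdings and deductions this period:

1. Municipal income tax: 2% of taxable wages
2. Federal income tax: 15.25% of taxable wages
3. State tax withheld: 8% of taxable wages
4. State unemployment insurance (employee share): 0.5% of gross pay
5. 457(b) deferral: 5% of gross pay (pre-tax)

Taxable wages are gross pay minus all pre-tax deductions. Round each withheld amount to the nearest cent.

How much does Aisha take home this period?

457(b) deferral: $1011.56 × 0.05 = $50.58
Taxable wages = $1011.56 − $50.58 = $960.98
Municipal income tax: $960.98 × 0.02 = $19.22
State tax withheld: $960.98 × 0.08 = $76.88
Federal income tax: $960.98 × 0.1525 = $146.55
State unemployment insurance (employee share): $1011.56 × 0.005 = $5.06
Total deductions = $50.58 + $19.22 + $76.88 + $146.55 + $5.06 = $298.29
Net pay = $1011.56 − $298.29 = $713.27

$713.27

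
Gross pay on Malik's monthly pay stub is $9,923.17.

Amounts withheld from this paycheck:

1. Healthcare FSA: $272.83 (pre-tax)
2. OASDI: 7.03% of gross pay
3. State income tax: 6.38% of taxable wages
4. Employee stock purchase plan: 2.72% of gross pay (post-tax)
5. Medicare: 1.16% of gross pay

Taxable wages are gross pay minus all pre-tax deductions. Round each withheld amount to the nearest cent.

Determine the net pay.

Healthcare FSA: $272.83
Taxable wages = $9,923.17 − $272.83 = $9,650.34
State income tax: $9,650.34 × 0.0638 = $615.69
OASDI: $9,923.17 × 0.0703 = $697.60
Medicare: $9,923.17 × 0.0116 = $115.11
Employee stock purchase plan: $9,923.17 × 0.0272 = $269.91
Total deductions = $272.83 + $615.69 + $697.60 + $115.11 + $269.91 = $1,971.14
Net pay = $9,923.17 − $1,971.14 = $7,952.03

$7,952.03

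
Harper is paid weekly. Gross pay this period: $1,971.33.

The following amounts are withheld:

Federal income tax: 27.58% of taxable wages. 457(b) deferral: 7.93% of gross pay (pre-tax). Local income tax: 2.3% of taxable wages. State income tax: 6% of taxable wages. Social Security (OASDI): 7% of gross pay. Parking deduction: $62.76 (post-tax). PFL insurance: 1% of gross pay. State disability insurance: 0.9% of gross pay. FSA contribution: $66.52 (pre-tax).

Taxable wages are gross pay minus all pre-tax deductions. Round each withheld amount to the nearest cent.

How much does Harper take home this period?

$882.92

FSA contribution: $66.52
457(b) deferral: $1,971.33 × 0.0793 = $156.33
Pre-tax total = $66.52 + $156.33 = $222.85
Taxable wages = $1,971.33 − $222.85 = $1,748.48
State income tax: $1,748.48 × 0.06 = $104.91
Federal income tax: $1,748.48 × 0.2758 = $482.23
Local income tax: $1,748.48 × 0.023 = $40.22
Social Security (OASDI): $1,971.33 × 0.07 = $137.99
PFL insurance: $1,971.33 × 0.01 = $19.71
State disability insurance: $1,971.33 × 0.009 = $17.74
Parking deduction: $62.76
Total deductions = $66.52 + $156.33 + $104.91 + $482.23 + $40.22 + $137.99 + $19.71 + $17.74 + $62.76 = $1,088.41
Net pay = $1,971.33 − $1,088.41 = $882.92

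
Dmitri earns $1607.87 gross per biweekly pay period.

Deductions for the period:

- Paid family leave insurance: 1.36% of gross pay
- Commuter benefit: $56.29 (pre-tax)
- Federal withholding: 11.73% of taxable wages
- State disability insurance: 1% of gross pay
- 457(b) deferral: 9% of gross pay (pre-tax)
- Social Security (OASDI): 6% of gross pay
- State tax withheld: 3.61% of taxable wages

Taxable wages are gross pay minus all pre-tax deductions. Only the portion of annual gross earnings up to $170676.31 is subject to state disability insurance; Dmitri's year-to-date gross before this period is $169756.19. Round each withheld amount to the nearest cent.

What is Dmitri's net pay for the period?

$1063.51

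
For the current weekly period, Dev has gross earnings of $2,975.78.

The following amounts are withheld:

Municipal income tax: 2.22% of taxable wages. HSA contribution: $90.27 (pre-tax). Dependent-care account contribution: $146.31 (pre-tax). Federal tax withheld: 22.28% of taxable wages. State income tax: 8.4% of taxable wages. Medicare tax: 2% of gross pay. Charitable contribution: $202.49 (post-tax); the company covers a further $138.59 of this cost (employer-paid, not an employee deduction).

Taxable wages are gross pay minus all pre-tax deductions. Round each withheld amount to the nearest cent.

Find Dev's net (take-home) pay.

$1,576.00

Dependent-care account contribution: $146.31
HSA contribution: $90.27
Pre-tax total = $146.31 + $90.27 = $236.58
Taxable wages = $2,975.78 − $236.58 = $2,739.20
State income tax: $2,739.20 × 0.084 = $230.09
Federal tax withheld: $2,739.20 × 0.2228 = $610.29
Municipal income tax: $2,739.20 × 0.0222 = $60.81
Medicare tax: $2,975.78 × 0.02 = $59.52
Charitable contribution: $202.49
(Employer's $138.59 toward charitable contribution is not withheld from the employee.)
Total deductions = $146.31 + $90.27 + $230.09 + $610.29 + $60.81 + $59.52 + $202.49 = $1,399.78
Net pay = $2,975.78 − $1,399.78 = $1,576.00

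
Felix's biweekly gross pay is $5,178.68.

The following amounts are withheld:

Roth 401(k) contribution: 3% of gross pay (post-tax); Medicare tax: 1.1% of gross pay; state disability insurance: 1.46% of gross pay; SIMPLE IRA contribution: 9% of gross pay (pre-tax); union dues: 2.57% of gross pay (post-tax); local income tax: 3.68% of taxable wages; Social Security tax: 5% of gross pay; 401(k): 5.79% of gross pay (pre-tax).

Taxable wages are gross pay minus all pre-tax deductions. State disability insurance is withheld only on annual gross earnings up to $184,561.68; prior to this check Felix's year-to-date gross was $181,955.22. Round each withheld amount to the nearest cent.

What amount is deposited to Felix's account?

$3,607.96

401(k): $5,178.68 × 0.0579 = $299.85
SIMPLE IRA contribution: $5,178.68 × 0.09 = $466.08
Pre-tax total = $299.85 + $466.08 = $765.93
Taxable wages = $5,178.68 − $765.93 = $4,412.75
Local income tax: $4,412.75 × 0.0368 = $162.39
Social Security tax: $5,178.68 × 0.05 = $258.93
State disability insurance: only $184,561.68 − $181,955.22 = $2,606.46 of this check is subject → $2,606.46 × 0.0146 = $38.05
Medicare tax: $5,178.68 × 0.011 = $56.97
Roth 401(k) contribution: $5,178.68 × 0.03 = $155.36
Union dues: $5,178.68 × 0.0257 = $133.09
Total deductions = $299.85 + $466.08 + $162.39 + $258.93 + $38.05 + $56.97 + $155.36 + $133.09 = $1,570.72
Net pay = $5,178.68 − $1,570.72 = $3,607.96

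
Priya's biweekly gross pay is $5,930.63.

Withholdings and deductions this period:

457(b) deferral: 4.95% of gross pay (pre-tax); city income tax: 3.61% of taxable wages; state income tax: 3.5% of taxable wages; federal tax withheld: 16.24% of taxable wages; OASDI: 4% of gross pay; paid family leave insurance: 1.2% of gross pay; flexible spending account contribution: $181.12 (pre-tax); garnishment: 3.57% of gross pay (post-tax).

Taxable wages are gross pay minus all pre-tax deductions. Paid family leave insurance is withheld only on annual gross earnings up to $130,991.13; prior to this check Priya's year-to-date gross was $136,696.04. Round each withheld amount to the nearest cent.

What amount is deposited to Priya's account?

$3,733.03

Flexible spending account contribution: $181.12
457(b) deferral: $5,930.63 × 0.0495 = $293.57
Pre-tax total = $181.12 + $293.57 = $474.69
Taxable wages = $5,930.63 − $474.69 = $5,455.94
Federal tax withheld: $5,455.94 × 0.1624 = $886.04
State income tax: $5,455.94 × 0.035 = $190.96
City income tax: $5,455.94 × 0.0361 = $196.96
OASDI: $5,930.63 × 0.04 = $237.23
Paid family leave insurance: annual cap $130,991.13 already reached (YTD $136,696.04), so $0.00
Garnishment: $5,930.63 × 0.0357 = $211.72
Total deductions = $181.12 + $293.57 + $886.04 + $190.96 + $196.96 + $237.23 + $0.00 + $211.72 = $2,197.60
Net pay = $5,930.63 − $2,197.60 = $3,733.03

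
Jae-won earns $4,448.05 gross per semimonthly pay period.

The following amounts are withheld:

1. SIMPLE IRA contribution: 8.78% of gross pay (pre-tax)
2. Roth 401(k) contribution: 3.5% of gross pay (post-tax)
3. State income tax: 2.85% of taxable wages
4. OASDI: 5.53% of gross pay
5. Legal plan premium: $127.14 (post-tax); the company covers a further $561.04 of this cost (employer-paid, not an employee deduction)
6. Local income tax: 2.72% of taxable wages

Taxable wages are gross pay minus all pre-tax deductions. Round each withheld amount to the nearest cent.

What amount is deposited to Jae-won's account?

$3,302.71

SIMPLE IRA contribution: $4,448.05 × 0.0878 = $390.54
Taxable wages = $4,448.05 − $390.54 = $4,057.51
State income tax: $4,057.51 × 0.0285 = $115.64
Local income tax: $4,057.51 × 0.0272 = $110.36
OASDI: $4,448.05 × 0.0553 = $245.98
Roth 401(k) contribution: $4,448.05 × 0.035 = $155.68
Legal plan premium: $127.14
(Employer's $561.04 toward legal plan premium is not withheld from the employee.)
Total deductions = $390.54 + $115.64 + $110.36 + $245.98 + $155.68 + $127.14 = $1,145.34
Net pay = $4,448.05 − $1,145.34 = $3,302.71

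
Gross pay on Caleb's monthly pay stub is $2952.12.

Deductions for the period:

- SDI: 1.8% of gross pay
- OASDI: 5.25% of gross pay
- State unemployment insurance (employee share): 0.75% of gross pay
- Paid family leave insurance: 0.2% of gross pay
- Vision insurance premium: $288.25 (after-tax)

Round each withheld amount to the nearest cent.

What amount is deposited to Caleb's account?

OASDI: $2952.12 × 0.0525 = $154.99
State unemployment insurance (employee share): $2952.12 × 0.0075 = $22.14
Paid family leave insurance: $2952.12 × 0.002 = $5.90
SDI: $2952.12 × 0.018 = $53.14
Vision insurance premium: $288.25
Total deductions = $154.99 + $22.14 + $5.90 + $53.14 + $288.25 = $524.42
Net pay = $2952.12 − $524.42 = $2427.70

$2427.70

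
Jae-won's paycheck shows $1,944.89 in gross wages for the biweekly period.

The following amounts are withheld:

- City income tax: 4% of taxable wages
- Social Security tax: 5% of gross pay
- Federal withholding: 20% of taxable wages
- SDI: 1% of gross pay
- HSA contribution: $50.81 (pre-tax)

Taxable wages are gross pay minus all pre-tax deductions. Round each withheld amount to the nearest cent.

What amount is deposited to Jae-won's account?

HSA contribution: $50.81
Taxable wages = $1,944.89 − $50.81 = $1,894.08
Federal withholding: $1,894.08 × 0.2 = $378.82
City income tax: $1,894.08 × 0.04 = $75.76
SDI: $1,944.89 × 0.01 = $19.45
Social Security tax: $1,944.89 × 0.05 = $97.24
Total deductions = $50.81 + $378.82 + $75.76 + $19.45 + $97.24 = $622.08
Net pay = $1,944.89 − $622.08 = $1,322.81

$1,322.81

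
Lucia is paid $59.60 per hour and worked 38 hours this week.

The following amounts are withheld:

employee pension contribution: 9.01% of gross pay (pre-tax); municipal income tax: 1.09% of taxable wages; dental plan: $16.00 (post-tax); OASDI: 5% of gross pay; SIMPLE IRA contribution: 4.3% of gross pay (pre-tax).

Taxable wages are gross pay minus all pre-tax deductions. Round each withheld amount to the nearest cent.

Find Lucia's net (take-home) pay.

Gross pay: 38 × $59.60 = $2,264.80
SIMPLE IRA contribution: $2,264.80 × 0.043 = $97.39
Employee pension contribution: $2,264.80 × 0.0901 = $204.06
Pre-tax total = $97.39 + $204.06 = $301.45
Taxable wages = $2,264.80 − $301.45 = $1,963.35
Municipal income tax: $1,963.35 × 0.0109 = $21.40
OASDI: $2,264.80 × 0.05 = $113.24
Dental plan: $16.00
Total deductions = $97.39 + $204.06 + $21.40 + $113.24 + $16.00 = $452.09
Net pay = $2,264.80 − $452.09 = $1,812.71

$1,812.71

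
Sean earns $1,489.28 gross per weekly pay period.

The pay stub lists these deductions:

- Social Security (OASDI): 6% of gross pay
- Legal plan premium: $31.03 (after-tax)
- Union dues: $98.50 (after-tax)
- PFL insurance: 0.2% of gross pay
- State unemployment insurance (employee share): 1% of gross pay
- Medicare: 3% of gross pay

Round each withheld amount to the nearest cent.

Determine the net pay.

$1,207.84

State unemployment insurance (employee share): $1,489.28 × 0.01 = $14.89
PFL insurance: $1,489.28 × 0.002 = $2.98
Medicare: $1,489.28 × 0.03 = $44.68
Social Security (OASDI): $1,489.28 × 0.06 = $89.36
Union dues: $98.50
Legal plan premium: $31.03
Total deductions = $14.89 + $2.98 + $44.68 + $89.36 + $98.50 + $31.03 = $281.44
Net pay = $1,489.28 − $281.44 = $1,207.84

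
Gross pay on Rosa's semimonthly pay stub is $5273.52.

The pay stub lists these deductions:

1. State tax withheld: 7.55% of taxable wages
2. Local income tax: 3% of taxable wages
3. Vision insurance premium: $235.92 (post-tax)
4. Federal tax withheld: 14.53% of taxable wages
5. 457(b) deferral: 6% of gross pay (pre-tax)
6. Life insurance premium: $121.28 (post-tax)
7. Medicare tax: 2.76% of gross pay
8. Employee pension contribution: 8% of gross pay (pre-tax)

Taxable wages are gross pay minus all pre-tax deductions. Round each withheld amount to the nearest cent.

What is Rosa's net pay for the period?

457(b) deferral: $5273.52 × 0.06 = $316.41
Employee pension contribution: $5273.52 × 0.08 = $421.88
Pre-tax total = $316.41 + $421.88 = $738.29
Taxable wages = $5273.52 − $738.29 = $4535.23
Federal tax withheld: $4535.23 × 0.1453 = $658.97
Local income tax: $4535.23 × 0.03 = $136.06
State tax withheld: $4535.23 × 0.0755 = $342.41
Medicare tax: $5273.52 × 0.0276 = $145.55
Vision insurance premium: $235.92
Life insurance premium: $121.28
Total deductions = $316.41 + $421.88 + $658.97 + $136.06 + $342.41 + $145.55 + $235.92 + $121.28 = $2378.48
Net pay = $5273.52 − $2378.48 = $2895.04

$2895.04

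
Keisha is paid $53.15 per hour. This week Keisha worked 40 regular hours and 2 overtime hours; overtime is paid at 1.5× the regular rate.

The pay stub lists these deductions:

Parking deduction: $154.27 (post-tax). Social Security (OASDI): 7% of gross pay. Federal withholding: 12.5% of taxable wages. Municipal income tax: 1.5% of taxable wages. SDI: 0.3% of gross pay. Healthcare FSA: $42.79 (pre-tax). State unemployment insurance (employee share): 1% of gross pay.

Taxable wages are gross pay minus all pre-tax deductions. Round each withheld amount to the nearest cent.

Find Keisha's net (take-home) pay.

Regular pay: 40 × $53.15 = $2,126.00
Overtime pay: 2 × $53.15 × 1.5 = $159.45
Gross pay = $2,126.00 + $159.45 = $2,285.45
Healthcare FSA: $42.79
Taxable wages = $2,285.45 − $42.79 = $2,242.66
Federal withholding: $2,242.66 × 0.125 = $280.33
Municipal income tax: $2,242.66 × 0.015 = $33.64
State unemployment insurance (employee share): $2,285.45 × 0.01 = $22.85
Social Security (OASDI): $2,285.45 × 0.07 = $159.98
SDI: $2,285.45 × 0.003 = $6.86
Parking deduction: $154.27
Total deductions = $42.79 + $280.33 + $33.64 + $22.85 + $159.98 + $6.86 + $154.27 = $700.72
Net pay = $2,285.45 − $700.72 = $1,584.73

$1,584.73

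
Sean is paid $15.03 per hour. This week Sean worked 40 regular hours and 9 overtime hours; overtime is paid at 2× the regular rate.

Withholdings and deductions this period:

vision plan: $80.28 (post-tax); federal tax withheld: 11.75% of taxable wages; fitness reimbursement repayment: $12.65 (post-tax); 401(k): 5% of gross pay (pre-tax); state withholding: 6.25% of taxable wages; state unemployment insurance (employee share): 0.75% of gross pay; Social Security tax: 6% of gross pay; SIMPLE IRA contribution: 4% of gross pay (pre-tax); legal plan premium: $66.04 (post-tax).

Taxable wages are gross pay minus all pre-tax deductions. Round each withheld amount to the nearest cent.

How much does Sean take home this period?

Regular pay: 40 × $15.03 = $601.20
Overtime pay: 9 × $15.03 × 2 = $270.54
Gross pay = $601.20 + $270.54 = $871.74
401(k): $871.74 × 0.05 = $43.59
SIMPLE IRA contribution: $871.74 × 0.04 = $34.87
Pre-tax total = $43.59 + $34.87 = $78.46
Taxable wages = $871.74 − $78.46 = $793.28
Federal tax withheld: $793.28 × 0.1175 = $93.21
State withholding: $793.28 × 0.0625 = $49.58
State unemployment insurance (employee share): $871.74 × 0.0075 = $6.54
Social Security tax: $871.74 × 0.06 = $52.30
Fitness reimbursement repayment: $12.65
Vision plan: $80.28
Legal plan premium: $66.04
Total deductions = $43.59 + $34.87 + $93.21 + $49.58 + $6.54 + $52.30 + $12.65 + $80.28 + $66.04 = $439.06
Net pay = $871.74 − $439.06 = $432.68

$432.68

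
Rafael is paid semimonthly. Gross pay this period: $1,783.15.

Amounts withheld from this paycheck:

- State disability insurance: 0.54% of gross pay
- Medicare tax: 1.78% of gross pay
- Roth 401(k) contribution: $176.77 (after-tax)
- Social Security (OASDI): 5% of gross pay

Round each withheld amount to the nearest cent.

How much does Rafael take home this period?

$1,475.85

State disability insurance: $1,783.15 × 0.0054 = $9.63
Medicare tax: $1,783.15 × 0.0178 = $31.74
Social Security (OASDI): $1,783.15 × 0.05 = $89.16
Roth 401(k) contribution: $176.77
Total deductions = $9.63 + $31.74 + $89.16 + $176.77 = $307.30
Net pay = $1,783.15 − $307.30 = $1,475.85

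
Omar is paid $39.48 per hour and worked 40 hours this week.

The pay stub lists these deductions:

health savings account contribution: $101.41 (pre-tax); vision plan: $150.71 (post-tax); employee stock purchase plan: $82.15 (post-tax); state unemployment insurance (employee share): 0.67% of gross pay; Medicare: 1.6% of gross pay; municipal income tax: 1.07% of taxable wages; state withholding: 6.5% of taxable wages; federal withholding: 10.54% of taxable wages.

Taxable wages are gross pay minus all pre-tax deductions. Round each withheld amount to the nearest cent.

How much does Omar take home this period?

Gross pay: 40 × $39.48 = $1,579.20
Health savings account contribution: $101.41
Taxable wages = $1,579.20 − $101.41 = $1,477.79
Federal withholding: $1,477.79 × 0.1054 = $155.76
State withholding: $1,477.79 × 0.065 = $96.06
Municipal income tax: $1,477.79 × 0.0107 = $15.81
State unemployment insurance (employee share): $1,579.20 × 0.0067 = $10.58
Medicare: $1,579.20 × 0.016 = $25.27
Employee stock purchase plan: $82.15
Vision plan: $150.71
Total deductions = $101.41 + $155.76 + $96.06 + $15.81 + $10.58 + $25.27 + $82.15 + $150.71 = $637.75
Net pay = $1,579.20 − $637.75 = $941.45

$941.45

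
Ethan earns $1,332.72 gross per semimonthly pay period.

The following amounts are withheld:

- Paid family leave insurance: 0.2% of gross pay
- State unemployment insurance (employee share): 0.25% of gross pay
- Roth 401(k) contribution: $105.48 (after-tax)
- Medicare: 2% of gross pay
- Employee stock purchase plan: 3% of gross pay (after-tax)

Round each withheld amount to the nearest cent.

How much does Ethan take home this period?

Medicare: $1,332.72 × 0.02 = $26.65
State unemployment insurance (employee share): $1,332.72 × 0.0025 = $3.33
Paid family leave insurance: $1,332.72 × 0.002 = $2.67
Roth 401(k) contribution: $105.48
Employee stock purchase plan: $1,332.72 × 0.03 = $39.98
Total deductions = $26.65 + $3.33 + $2.67 + $105.48 + $39.98 = $178.11
Net pay = $1,332.72 − $178.11 = $1,154.61

$1,154.61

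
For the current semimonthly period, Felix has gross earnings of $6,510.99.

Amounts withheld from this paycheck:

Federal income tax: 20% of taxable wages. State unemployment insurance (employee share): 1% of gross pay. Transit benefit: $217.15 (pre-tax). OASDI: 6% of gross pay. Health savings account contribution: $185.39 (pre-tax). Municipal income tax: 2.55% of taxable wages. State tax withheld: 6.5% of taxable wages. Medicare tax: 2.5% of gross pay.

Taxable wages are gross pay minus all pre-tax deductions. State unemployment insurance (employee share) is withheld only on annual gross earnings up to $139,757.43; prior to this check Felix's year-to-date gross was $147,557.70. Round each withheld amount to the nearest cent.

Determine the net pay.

$3,780.51

Health savings account contribution: $185.39
Transit benefit: $217.15
Pre-tax total = $185.39 + $217.15 = $402.54
Taxable wages = $6,510.99 − $402.54 = $6,108.45
Federal income tax: $6,108.45 × 0.2 = $1,221.69
State tax withheld: $6,108.45 × 0.065 = $397.05
Municipal income tax: $6,108.45 × 0.0255 = $155.77
State unemployment insurance (employee share): annual cap $139,757.43 already reached (YTD $147,557.70), so $0.00
OASDI: $6,510.99 × 0.06 = $390.66
Medicare tax: $6,510.99 × 0.025 = $162.77
Total deductions = $185.39 + $217.15 + $1,221.69 + $397.05 + $155.77 + $0.00 + $390.66 + $162.77 = $2,730.48
Net pay = $6,510.99 − $2,730.48 = $3,780.51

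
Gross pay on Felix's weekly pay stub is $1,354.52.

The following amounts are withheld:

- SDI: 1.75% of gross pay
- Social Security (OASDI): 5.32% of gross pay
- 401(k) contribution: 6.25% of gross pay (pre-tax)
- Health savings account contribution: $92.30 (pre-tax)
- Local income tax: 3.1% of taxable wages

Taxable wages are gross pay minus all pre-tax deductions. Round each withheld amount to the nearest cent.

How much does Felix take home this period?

$1,045.30

401(k) contribution: $1,354.52 × 0.0625 = $84.66
Health savings account contribution: $92.30
Pre-tax total = $84.66 + $92.30 = $176.96
Taxable wages = $1,354.52 − $176.96 = $1,177.56
Local income tax: $1,177.56 × 0.031 = $36.50
Social Security (OASDI): $1,354.52 × 0.0532 = $72.06
SDI: $1,354.52 × 0.0175 = $23.70
Total deductions = $84.66 + $92.30 + $36.50 + $72.06 + $23.70 = $309.22
Net pay = $1,354.52 − $309.22 = $1,045.30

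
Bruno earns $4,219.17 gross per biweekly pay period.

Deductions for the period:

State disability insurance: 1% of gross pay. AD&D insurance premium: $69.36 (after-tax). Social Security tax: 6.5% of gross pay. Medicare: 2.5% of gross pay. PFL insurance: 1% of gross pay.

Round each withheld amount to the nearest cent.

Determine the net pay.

$3,685.70

Social Security tax: $4,219.17 × 0.065 = $274.25
PFL insurance: $4,219.17 × 0.01 = $42.19
State disability insurance: $4,219.17 × 0.01 = $42.19
Medicare: $4,219.17 × 0.025 = $105.48
AD&D insurance premium: $69.36
Total deductions = $274.25 + $42.19 + $42.19 + $105.48 + $69.36 = $533.47
Net pay = $4,219.17 − $533.47 = $3,685.70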